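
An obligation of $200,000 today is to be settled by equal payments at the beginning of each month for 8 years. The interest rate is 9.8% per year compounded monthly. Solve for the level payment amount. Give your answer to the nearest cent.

Level annuity due; solve PV = PMT × [(1 − (1+r)^−n)/r] × (1+r) for PMT.
Periodic rate r = 0.098/12 per month; n is counted in months.
With n = 96: PMT = 200,000 / ([(1 − (1+r)^−n)/r] × (1+r)) = $2,989.30

$2,989.30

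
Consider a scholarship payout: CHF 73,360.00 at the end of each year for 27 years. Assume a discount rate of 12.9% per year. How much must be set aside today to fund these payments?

CHF 547,197.28

This is an ordinary annuity: 27 payments of CHF 73,360.00 at the end of each year.
Periodic rate r = 0.129 per year.
PV = PMT × [(1 − (1+r)^−n)/r] = 73,360 × [1 − (1+r)^−27] / r = CHF 547,197.28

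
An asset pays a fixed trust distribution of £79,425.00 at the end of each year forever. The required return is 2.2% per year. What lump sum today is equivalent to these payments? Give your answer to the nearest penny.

Periodic rate r = 0.022 per year.
Level perpetuity: PV = PMT / r = 79,425 / (0.022) = £3,610,227.27.

£3,610,227.27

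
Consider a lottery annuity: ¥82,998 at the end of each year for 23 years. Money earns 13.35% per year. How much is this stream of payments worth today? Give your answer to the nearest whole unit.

This is an ordinary annuity: 23 payments of ¥82,998 at the end of each year.
Periodic rate r = 0.1335 per year.
PV = PMT × [(1 − (1+r)^−n)/r] = 82,998 × [1 − (1+r)^−23] / r = ¥586,883

¥586,883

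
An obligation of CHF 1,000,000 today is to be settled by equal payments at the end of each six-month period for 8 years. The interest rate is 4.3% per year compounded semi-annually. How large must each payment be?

Level ordinary annuity; solve PV = PMT × [(1 − (1+r)^−n)/r] for PMT.
Periodic rate r = 0.043/2 per half-year; n is counted in half-years.
With n = 16: PMT = 1,000,000 / ([(1 − (1+r)^−n)/r]) = CHF 74,528.12

CHF 74,528.12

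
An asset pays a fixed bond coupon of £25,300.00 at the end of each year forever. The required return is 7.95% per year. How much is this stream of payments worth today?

£318,238.99

Periodic rate r = 0.0795 per year.
Level perpetuity: PV = PMT / r = 25,300 / (0.0795) = £318,238.99.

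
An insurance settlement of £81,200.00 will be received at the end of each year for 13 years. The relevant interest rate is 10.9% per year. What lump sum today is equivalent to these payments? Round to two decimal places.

This is an ordinary annuity: 13 payments of £81,200.00 at the end of each year.
Periodic rate r = 0.109 per year.
PV = PMT × [(1 − (1+r)^−n)/r] = 81,200 × [1 − (1+r)^−13] / r = £550,856.86

£550,856.86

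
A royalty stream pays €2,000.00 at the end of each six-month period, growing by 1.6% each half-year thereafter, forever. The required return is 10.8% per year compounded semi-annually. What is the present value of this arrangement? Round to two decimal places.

€52,631.58

Periodic rate r = 0.108/2 per half-year.
Growing perpetuity (Gordon): PV = PMT₁ / (r − g) = 2,000 / (r − 0.016) = €52,631.58.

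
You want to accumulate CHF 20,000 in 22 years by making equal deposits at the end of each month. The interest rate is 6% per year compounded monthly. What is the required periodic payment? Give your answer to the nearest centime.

CHF 36.61

Level ordinary annuity; solve FV = PMT × [((1+r)^n − 1)/r] for PMT.
Periodic rate r = 0.06/12 per month; n is counted in months.
With n = 264: PMT = 20,000 / ([((1+r)^n − 1)/r]) = CHF 36.61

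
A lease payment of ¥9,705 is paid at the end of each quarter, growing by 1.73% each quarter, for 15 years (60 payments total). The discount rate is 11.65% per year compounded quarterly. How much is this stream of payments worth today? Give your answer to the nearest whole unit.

¥410,468

Periodic rate r = 0.1165/4 per quarter; n is counted in quarters.
Growing ordinary annuity: PV = PMT₁ × [1 − ((1+g)/(1+r))^n] / (r − g) = 9,705 × [1 − ((1+0.0173)/(1+r))^60] / (r − 0.0173) = ¥410,468.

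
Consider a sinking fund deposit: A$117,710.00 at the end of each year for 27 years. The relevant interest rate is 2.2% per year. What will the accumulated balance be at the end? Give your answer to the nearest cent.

A$4,278,183.59

This is an ordinary annuity: 27 deposits of A$117,710.00 at the end of each year.
Periodic rate r = 0.022 per year.
FV = PMT × [((1+r)^n − 1)/r] = 117,710 × [(1+r)^27 − 1] / r = A$4,278,183.59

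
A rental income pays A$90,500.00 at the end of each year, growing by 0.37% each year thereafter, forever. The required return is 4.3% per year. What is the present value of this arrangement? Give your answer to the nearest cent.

A$2,302,798.98

Periodic rate r = 0.043 per year.
Growing perpetuity (Gordon): PV = PMT₁ / (r − g) = 90,500 / (r − 0.0037) = A$2,302,798.98.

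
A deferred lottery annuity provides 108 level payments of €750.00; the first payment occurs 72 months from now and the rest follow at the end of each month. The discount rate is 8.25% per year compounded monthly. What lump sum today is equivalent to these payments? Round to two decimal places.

Ordinary annuity of 108 payments, first payment at period 72.
Periodic rate r = 0.0825/12 per month; n is counted in months.
The ordinary-annuity PV formula values the stream one period before the first payment (period 71); discount that back 71 periods:
PV₀ = 750 × [1 − (1+r)^−108] / r × (1+r)^−71 = €35,068.32

€35,068.32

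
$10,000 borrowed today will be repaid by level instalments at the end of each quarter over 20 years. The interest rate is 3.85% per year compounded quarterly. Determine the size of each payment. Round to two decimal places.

$179.81

Level ordinary annuity; solve PV = PMT × [(1 − (1+r)^−n)/r] for PMT.
Periodic rate r = 0.0385/4 per quarter; n is counted in quarters.
With n = 80: PMT = 10,000 / ([(1 − (1+r)^−n)/r]) = $179.81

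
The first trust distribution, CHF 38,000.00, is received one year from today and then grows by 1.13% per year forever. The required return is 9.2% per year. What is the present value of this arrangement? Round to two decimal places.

Periodic rate r = 0.092 per year.
Growing perpetuity (Gordon): PV = PMT₁ / (r − g) = 38,000 / (r − 0.0113) = CHF 470,879.80.

CHF 470,879.80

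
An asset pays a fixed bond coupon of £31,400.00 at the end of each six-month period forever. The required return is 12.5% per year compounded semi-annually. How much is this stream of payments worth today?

£502,400.00

Periodic rate r = 0.125/2 per half-year.
Level perpetuity: PV = PMT / r = 31,400 / (0.125/2) = £502,400.00.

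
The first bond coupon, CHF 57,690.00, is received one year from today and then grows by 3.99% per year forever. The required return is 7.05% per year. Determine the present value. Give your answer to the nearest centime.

Periodic rate r = 0.0705 per year.
Growing perpetuity (Gordon): PV = PMT₁ / (r − g) = 57,690 / (r − 0.0399) = CHF 1,885,294.12.

CHF 1,885,294.12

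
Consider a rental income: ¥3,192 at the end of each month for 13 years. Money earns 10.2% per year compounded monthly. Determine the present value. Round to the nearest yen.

This is an ordinary annuity: 156 payments of ¥3,192 at the end of each month.
Periodic rate r = 0.102/12 per month; n is counted in months.
PV = PMT × [(1 − (1+r)^−n)/r] = 3,192 × [1 − (1+r)^−156] / r = ¥275,252

¥275,252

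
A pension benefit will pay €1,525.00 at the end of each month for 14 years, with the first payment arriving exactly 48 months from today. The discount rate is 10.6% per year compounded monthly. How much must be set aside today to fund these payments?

Ordinary annuity of 168 payments, first payment at period 48.
Periodic rate r = 0.106/12 per month; n is counted in months.
The ordinary-annuity PV formula values the stream one period before the first payment (period 47); discount that back 47 periods:
PV₀ = 1,525 × [1 − (1+r)^−168] / r × (1+r)^−47 = €88,131.43

€88,131.43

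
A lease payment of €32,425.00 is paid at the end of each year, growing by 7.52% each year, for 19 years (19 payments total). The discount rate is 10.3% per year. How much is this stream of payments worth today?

€448,248.08

Periodic rate r = 0.103 per year.
Growing ordinary annuity: PV = PMT₁ × [1 − ((1+g)/(1+r))^n] / (r − g) = 32,425 × [1 − ((1+0.0752)/(1+r))^19] / (r − 0.0752) = €448,248.08.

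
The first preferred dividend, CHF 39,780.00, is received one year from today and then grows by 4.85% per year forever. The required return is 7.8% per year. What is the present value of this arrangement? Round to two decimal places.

CHF 1,348,474.58

Periodic rate r = 0.078 per year.
Growing perpetuity (Gordon): PV = PMT₁ / (r − g) = 39,780 / (r − 0.0485) = CHF 1,348,474.58.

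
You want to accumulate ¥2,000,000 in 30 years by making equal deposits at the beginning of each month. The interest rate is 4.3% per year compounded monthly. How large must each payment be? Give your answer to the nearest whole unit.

¥2,721

Level annuity due; solve FV = PMT × [((1+r)^n − 1)/r] × (1+r) for PMT.
Periodic rate r = 0.043/12 per month; n is counted in months.
With n = 360: PMT = 2,000,000 / ([((1+r)^n − 1)/r] × (1+r)) = ¥2,721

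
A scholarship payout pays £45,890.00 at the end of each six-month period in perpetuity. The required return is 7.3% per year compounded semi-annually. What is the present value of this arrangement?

£1,257,260.27

Periodic rate r = 0.073/2 per half-year.
Level perpetuity: PV = PMT / r = 45,890 / (0.073/2) = £1,257,260.27.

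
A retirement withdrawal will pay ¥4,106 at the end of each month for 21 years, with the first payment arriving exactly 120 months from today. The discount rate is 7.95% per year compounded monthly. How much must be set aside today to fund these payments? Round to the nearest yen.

¥228,977

Ordinary annuity of 252 payments, first payment at period 120.
Periodic rate r = 0.0795/12 per month; n is counted in months.
The ordinary-annuity PV formula values the stream one period before the first payment (period 119); discount that back 119 periods:
PV₀ = 4,106 × [1 − (1+r)^−252] / r × (1+r)^−119 = ¥228,977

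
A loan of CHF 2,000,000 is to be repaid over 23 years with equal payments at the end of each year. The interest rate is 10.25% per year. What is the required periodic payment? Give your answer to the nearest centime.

CHF 229,305.63

Level ordinary annuity; solve PV = PMT × [(1 − (1+r)^−n)/r] for PMT.
Periodic rate r = 0.1025 per year.
With n = 23: PMT = 2,000,000 / ([(1 − (1+r)^−n)/r]) = CHF 229,305.63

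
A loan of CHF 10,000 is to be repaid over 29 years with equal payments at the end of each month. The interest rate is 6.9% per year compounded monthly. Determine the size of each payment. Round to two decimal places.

CHF 66.55

Level ordinary annuity; solve PV = PMT × [(1 − (1+r)^−n)/r] for PMT.
Periodic rate r = 0.069/12 per month; n is counted in months.
With n = 348: PMT = 10,000 / ([(1 − (1+r)^−n)/r]) = CHF 66.55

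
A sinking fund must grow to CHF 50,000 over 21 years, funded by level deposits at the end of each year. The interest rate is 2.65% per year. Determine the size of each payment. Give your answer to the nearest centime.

Level ordinary annuity; solve FV = PMT × [((1+r)^n − 1)/r] for PMT.
Periodic rate r = 0.0265 per year.
With n = 21: PMT = 50,000 / ([((1+r)^n − 1)/r]) = CHF 1,810.21

CHF 1,810.21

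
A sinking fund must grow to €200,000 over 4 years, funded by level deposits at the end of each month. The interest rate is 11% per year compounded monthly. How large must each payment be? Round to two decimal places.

Level ordinary annuity; solve FV = PMT × [((1+r)^n − 1)/r] for PMT.
Periodic rate r = 0.11/12 per month; n is counted in months.
With n = 48: PMT = 200,000 / ([((1+r)^n − 1)/r]) = €3,335.77

€3,335.77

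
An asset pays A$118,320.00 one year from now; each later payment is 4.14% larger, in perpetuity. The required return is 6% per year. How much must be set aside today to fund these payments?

Periodic rate r = 0.06 per year.
Growing perpetuity (Gordon): PV = PMT₁ / (r − g) = 118,320 / (r − 0.0414) = A$6,361,290.32.

A$6,361,290.32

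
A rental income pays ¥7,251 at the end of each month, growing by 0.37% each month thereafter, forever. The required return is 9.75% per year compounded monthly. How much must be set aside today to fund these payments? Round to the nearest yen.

¥1,638,644

Periodic rate r = 0.0975/12 per month.
Growing perpetuity (Gordon): PV = PMT₁ / (r − g) = 7,251 / (r − 0.0037) = ¥1,638,644.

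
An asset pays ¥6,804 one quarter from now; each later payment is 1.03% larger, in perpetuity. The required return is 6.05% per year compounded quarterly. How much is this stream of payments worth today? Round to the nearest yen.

¥1,410,155

Periodic rate r = 0.0605/4 per quarter.
Growing perpetuity (Gordon): PV = PMT₁ / (r − g) = 6,804 / (r − 0.0103) = ¥1,410,155.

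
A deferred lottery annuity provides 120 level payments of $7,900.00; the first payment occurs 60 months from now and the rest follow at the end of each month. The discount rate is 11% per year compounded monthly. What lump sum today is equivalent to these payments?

$334,753.03

Ordinary annuity of 120 payments, first payment at period 60.
Periodic rate r = 0.11/12 per month; n is counted in months.
The ordinary-annuity PV formula values the stream one period before the first payment (period 59); discount that back 59 periods:
PV₀ = 7,900 × [1 − (1+r)^−120] / r × (1+r)^−59 = $334,753.03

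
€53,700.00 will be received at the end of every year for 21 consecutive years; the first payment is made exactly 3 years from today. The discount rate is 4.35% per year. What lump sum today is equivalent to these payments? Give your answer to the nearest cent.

€670,088.96

Ordinary annuity of 21 payments, first payment at period 3.
Periodic rate r = 0.0435 per year.
The ordinary-annuity PV formula values the stream one period before the first payment (period 2); discount that back 2 periods:
PV₀ = 53,700 × [1 − (1+r)^−21] / r × (1+r)^−2 = €670,088.96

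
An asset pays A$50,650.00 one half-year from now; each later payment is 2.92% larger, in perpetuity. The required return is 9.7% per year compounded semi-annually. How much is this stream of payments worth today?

A$2,624,352.33

Periodic rate r = 0.097/2 per half-year.
Growing perpetuity (Gordon): PV = PMT₁ / (r − g) = 50,650 / (r − 0.0292) = A$2,624,352.33.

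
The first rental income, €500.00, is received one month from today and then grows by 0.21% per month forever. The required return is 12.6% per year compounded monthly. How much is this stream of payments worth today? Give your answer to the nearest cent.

€59,523.81

Periodic rate r = 0.126/12 per month.
Growing perpetuity (Gordon): PV = PMT₁ / (r − g) = 500 / (r − 0.0021) = €59,523.81.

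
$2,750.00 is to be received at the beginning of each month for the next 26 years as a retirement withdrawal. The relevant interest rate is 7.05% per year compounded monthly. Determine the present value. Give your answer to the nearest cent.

$395,128.05

This is an annuity due: 312 payments of $2,750.00 at the beginning of each month.
Periodic rate r = 0.0705/12 per month; n is counted in months.
PV = PMT × [(1 − (1+r)^−n)/r] × (1+r) = 2,750 × [1 − (1+r)^−312] / r × (1+r) = $395,128.05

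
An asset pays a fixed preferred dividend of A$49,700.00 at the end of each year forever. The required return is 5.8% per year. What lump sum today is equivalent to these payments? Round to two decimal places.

A$856,896.55

Periodic rate r = 0.058 per year.
Level perpetuity: PV = PMT / r = 49,700 / (0.058) = A$856,896.55.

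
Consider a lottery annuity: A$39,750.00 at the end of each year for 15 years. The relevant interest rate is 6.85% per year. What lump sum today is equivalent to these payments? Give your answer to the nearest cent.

This is an ordinary annuity: 15 payments of A$39,750.00 at the end of each year.
Periodic rate r = 0.0685 per year.
PV = PMT × [(1 − (1+r)^−n)/r] = 39,750 × [1 − (1+r)^−15] / r = A$365,494.75

A$365,494.75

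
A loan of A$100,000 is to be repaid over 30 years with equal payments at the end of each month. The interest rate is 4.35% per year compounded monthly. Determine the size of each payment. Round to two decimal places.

Level ordinary annuity; solve PV = PMT × [(1 − (1+r)^−n)/r] for PMT.
Periodic rate r = 0.0435/12 per month; n is counted in months.
With n = 360: PMT = 100,000 / ([(1 − (1+r)^−n)/r]) = A$497.81

A$497.81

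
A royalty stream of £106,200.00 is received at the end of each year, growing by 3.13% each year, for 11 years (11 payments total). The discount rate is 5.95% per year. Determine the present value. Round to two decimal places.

Periodic rate r = 0.0595 per year.
Growing ordinary annuity: PV = PMT₁ × [1 − ((1+g)/(1+r))^n] / (r − g) = 106,200 × [1 − ((1+0.0313)/(1+r))^11] / (r − 0.0313) = £966,975.92.

£966,975.92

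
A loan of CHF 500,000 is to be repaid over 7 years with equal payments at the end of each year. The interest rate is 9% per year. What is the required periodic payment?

CHF 99,345.26

Level ordinary annuity; solve PV = PMT × [(1 − (1+r)^−n)/r] for PMT.
Periodic rate r = 0.09 per year.
With n = 7: PMT = 500,000 / ([(1 − (1+r)^−n)/r]) = CHF 99,345.26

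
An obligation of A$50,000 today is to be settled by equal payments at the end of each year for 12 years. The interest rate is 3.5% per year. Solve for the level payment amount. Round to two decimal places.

Level ordinary annuity; solve PV = PMT × [(1 − (1+r)^−n)/r] for PMT.
Periodic rate r = 0.035 per year.
With n = 12: PMT = 50,000 / ([(1 − (1+r)^−n)/r]) = A$5,174.20

A$5,174.20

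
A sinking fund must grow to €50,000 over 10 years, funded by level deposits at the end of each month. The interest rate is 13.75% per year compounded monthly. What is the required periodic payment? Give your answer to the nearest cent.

€195.92

Level ordinary annuity; solve FV = PMT × [((1+r)^n − 1)/r] for PMT.
Periodic rate r = 0.1375/12 per month; n is counted in months.
With n = 120: PMT = 50,000 / ([((1+r)^n − 1)/r]) = €195.92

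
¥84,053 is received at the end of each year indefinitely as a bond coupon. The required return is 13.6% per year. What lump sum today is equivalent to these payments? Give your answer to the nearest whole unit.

¥618,037

Periodic rate r = 0.136 per year.
Level perpetuity: PV = PMT / r = 84,053 / (0.136) = ¥618,037.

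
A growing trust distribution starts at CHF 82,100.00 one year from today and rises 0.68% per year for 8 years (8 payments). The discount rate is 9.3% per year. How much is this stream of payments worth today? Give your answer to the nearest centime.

CHF 458,784.93

Periodic rate r = 0.093 per year.
Growing ordinary annuity: PV = PMT₁ × [1 − ((1+g)/(1+r))^n] / (r − g) = 82,100 × [1 − ((1+0.0068)/(1+r))^8] / (r − 0.0068) = CHF 458,784.93.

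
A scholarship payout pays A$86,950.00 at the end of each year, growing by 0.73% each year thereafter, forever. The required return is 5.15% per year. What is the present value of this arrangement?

A$1,967,194.57

Periodic rate r = 0.0515 per year.
Growing perpetuity (Gordon): PV = PMT₁ / (r − g) = 86,950 / (r − 0.0073) = A$1,967,194.57.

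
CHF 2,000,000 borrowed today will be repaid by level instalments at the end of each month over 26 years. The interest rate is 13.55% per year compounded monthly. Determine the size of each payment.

CHF 23,284.17

Level ordinary annuity; solve PV = PMT × [(1 − (1+r)^−n)/r] for PMT.
Periodic rate r = 0.1355/12 per month; n is counted in months.
With n = 312: PMT = 2,000,000 / ([(1 − (1+r)^−n)/r]) = CHF 23,284.17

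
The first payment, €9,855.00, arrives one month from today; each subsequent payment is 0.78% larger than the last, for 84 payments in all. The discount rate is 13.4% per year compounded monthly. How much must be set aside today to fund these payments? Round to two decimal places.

Periodic rate r = 0.134/12 per month; n is counted in months.
Growing ordinary annuity: PV = PMT₁ × [1 − ((1+g)/(1+r))^n] / (r − g) = 9,855 × [1 − ((1+0.0078)/(1+r))^84] / (r − 0.0078) = €715,194.20.

€715,194.20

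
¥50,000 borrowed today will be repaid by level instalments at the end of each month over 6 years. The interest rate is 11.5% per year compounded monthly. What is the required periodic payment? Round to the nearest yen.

Level ordinary annuity; solve PV = PMT × [(1 − (1+r)^−n)/r] for PMT.
Periodic rate r = 0.115/12 per month; n is counted in months.
With n = 72: PMT = 50,000 / ([(1 − (1+r)^−n)/r]) = ¥965

¥965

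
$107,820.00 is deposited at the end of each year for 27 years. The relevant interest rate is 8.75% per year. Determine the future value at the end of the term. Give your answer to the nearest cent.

This is an ordinary annuity: 27 deposits of $107,820.00 at the end of each year.
Periodic rate r = 0.0875 per year.
FV = PMT × [((1+r)^n − 1)/r] = 107,820 × [(1+r)^27 − 1] / r = $10,633,145.83

$10,633,145.83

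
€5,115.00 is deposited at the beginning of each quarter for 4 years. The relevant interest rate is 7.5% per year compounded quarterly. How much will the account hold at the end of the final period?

€96,190.36

This is an annuity due: 16 deposits of €5,115.00 at the beginning of each quarter.
Periodic rate r = 0.075/4 per quarter; n is counted in quarters.
FV = PMT × [((1+r)^n − 1)/r] × (1+r) = 5,115 × [(1+r)^16 − 1] / r × (1+r) = €96,190.36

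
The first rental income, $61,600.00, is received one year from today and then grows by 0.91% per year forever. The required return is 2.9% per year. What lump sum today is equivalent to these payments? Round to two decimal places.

$3,095,477.39

Periodic rate r = 0.029 per year.
Growing perpetuity (Gordon): PV = PMT₁ / (r − g) = 61,600 / (r − 0.0091) = $3,095,477.39.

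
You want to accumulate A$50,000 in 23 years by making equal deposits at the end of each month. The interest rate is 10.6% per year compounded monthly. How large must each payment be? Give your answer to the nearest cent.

Level ordinary annuity; solve FV = PMT × [((1+r)^n − 1)/r] for PMT.
Periodic rate r = 0.106/12 per month; n is counted in months.
With n = 276: PMT = 50,000 / ([((1+r)^n − 1)/r]) = A$42.76

A$42.76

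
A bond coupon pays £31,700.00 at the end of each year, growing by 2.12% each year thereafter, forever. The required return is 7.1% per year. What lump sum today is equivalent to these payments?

£636,546.18

Periodic rate r = 0.071 per year.
Growing perpetuity (Gordon): PV = PMT₁ / (r − g) = 31,700 / (r − 0.0212) = £636,546.18.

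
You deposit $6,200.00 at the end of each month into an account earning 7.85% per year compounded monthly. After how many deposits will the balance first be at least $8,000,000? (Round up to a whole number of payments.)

Periodic rate r = 0.0785/12 per month; n is counted in months.
Ordinary annuity FV: 8,000,000 = 6,200 × [((1+r)^n − 1)/r].
(1+r)^n = 1 + 8,000,000 × r / 6,200, so n = ln(1 + 8,000,000·r/6,200) / ln(1+r) = 344.31.
Round up to a whole number of payments: n = 345.

345 payments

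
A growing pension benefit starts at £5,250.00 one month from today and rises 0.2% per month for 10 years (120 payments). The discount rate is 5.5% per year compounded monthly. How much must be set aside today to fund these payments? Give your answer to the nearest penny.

£540,188.06

Periodic rate r = 0.055/12 per month; n is counted in months.
Growing ordinary annuity: PV = PMT₁ × [1 − ((1+g)/(1+r))^n] / (r − g) = 5,250 × [1 − ((1+0.002)/(1+r))^120] / (r − 0.002) = £540,188.06.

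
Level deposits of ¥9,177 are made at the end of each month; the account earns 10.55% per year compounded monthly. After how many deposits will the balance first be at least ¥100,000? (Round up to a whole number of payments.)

Periodic rate r = 0.1055/12 per month; n is counted in months.
Ordinary annuity FV: 100,000 = 9,177 × [((1+r)^n − 1)/r].
(1+r)^n = 1 + 100,000 × r / 9,177, so n = ln(1 + 100,000·r/9,177) / ln(1+r) = 10.45.
Round up to a whole number of payments: n = 11.

11 payments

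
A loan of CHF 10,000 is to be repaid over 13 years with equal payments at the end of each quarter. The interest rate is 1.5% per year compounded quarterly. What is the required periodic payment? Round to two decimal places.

CHF 212.03

Level ordinary annuity; solve PV = PMT × [(1 − (1+r)^−n)/r] for PMT.
Periodic rate r = 0.015/4 per quarter; n is counted in quarters.
With n = 52: PMT = 10,000 / ([(1 − (1+r)^−n)/r]) = CHF 212.03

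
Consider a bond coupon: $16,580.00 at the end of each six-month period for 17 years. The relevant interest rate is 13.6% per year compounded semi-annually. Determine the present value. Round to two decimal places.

This is an ordinary annuity: 34 payments of $16,580.00 at the end of each six-month period.
Periodic rate r = 0.136/2 per half-year; n is counted in half-years.
PV = PMT × [(1 − (1+r)^−n)/r] = 16,580 × [1 − (1+r)^−34] / r = $217,782.81

$217,782.81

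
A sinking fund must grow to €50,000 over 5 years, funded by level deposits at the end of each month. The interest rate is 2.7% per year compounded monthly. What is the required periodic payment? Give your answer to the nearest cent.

Level ordinary annuity; solve FV = PMT × [((1+r)^n − 1)/r] for PMT.
Periodic rate r = 0.027/12 per month; n is counted in months.
With n = 60: PMT = 50,000 / ([((1+r)^n − 1)/r]) = €779.28

€779.28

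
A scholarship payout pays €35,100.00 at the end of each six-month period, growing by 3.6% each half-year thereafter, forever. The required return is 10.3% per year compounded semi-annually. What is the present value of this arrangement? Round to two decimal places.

€2,264,516.13

Periodic rate r = 0.103/2 per half-year.
Growing perpetuity (Gordon): PV = PMT₁ / (r − g) = 35,100 / (r − 0.036) = €2,264,516.13.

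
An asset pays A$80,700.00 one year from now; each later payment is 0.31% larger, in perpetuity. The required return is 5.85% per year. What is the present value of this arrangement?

A$1,456,678.70

Periodic rate r = 0.0585 per year.
Growing perpetuity (Gordon): PV = PMT₁ / (r − g) = 80,700 / (r − 0.0031) = A$1,456,678.70.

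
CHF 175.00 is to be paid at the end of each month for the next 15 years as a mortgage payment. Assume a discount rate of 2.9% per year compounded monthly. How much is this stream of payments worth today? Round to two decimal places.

This is an ordinary annuity: 180 payments of CHF 175.00 at the end of each month.
Periodic rate r = 0.029/12 per month; n is counted in months.
PV = PMT × [(1 − (1+r)^−n)/r] = 175 × [1 − (1+r)^−180] / r = CHF 25,518.30

CHF 25,518.30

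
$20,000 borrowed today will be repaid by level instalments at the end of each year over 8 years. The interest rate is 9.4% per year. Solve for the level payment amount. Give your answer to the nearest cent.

Level ordinary annuity; solve PV = PMT × [(1 − (1+r)^−n)/r] for PMT.
Periodic rate r = 0.094 per year.
With n = 8: PMT = 20,000 / ([(1 − (1+r)^−n)/r]) = $3,667.38

$3,667.38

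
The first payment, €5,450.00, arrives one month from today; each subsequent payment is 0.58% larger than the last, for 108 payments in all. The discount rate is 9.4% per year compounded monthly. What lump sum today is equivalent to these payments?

Periodic rate r = 0.094/12 per month; n is counted in months.
Growing ordinary annuity: PV = PMT₁ × [1 − ((1+g)/(1+r))^n] / (r − g) = 5,450 × [1 − ((1+0.0058)/(1+r))^108] / (r − 0.0058) = €525,252.16.

€525,252.16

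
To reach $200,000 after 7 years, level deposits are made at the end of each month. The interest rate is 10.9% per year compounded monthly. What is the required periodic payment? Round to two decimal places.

Level ordinary annuity; solve FV = PMT × [((1+r)^n − 1)/r] for PMT.
Periodic rate r = 0.109/12 per month; n is counted in months.
With n = 84: PMT = 200,000 / ([((1+r)^n − 1)/r]) = $1,597.31

$1,597.31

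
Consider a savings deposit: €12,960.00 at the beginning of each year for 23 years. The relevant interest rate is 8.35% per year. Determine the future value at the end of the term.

This is an annuity due: 23 deposits of €12,960.00 at the beginning of each year.
Periodic rate r = 0.0835 per year.
FV = PMT × [((1+r)^n − 1)/r] × (1+r) = 12,960 × [(1+r)^23 − 1] / r × (1+r) = €895,514.11

€895,514.11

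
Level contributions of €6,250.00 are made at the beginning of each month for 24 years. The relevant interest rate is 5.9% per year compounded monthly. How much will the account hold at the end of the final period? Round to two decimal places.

This is an annuity due: 288 deposits of €6,250.00 at the beginning of each month.
Periodic rate r = 0.059/12 per month; n is counted in months.
FV = PMT × [((1+r)^n − 1)/r] × (1+r) = 6,250 × [(1+r)^288 − 1] / r × (1+r) = €3,968,142.72

€3,968,142.72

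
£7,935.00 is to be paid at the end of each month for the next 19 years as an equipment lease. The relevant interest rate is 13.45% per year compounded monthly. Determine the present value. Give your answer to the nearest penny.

This is an ordinary annuity: 228 payments of £7,935.00 at the end of each month.
Periodic rate r = 0.1345/12 per month; n is counted in months.
PV = PMT × [(1 − (1+r)^−n)/r] = 7,935 × [1 − (1+r)^−228] / r = £652,193.18

£652,193.18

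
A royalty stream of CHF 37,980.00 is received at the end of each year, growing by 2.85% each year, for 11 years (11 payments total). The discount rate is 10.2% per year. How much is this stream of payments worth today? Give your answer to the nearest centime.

CHF 274,900.71

Periodic rate r = 0.102 per year.
Growing ordinary annuity: PV = PMT₁ × [1 − ((1+g)/(1+r))^n] / (r − g) = 37,980 × [1 − ((1+0.0285)/(1+r))^11] / (r − 0.0285) = CHF 274,900.71.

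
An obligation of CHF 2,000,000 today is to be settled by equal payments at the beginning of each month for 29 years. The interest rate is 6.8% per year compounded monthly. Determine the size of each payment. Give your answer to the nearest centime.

CHF 13,103.35

Level annuity due; solve PV = PMT × [(1 − (1+r)^−n)/r] × (1+r) for PMT.
Periodic rate r = 0.068/12 per month; n is counted in months.
With n = 348: PMT = 2,000,000 / ([(1 − (1+r)^−n)/r] × (1+r)) = CHF 13,103.35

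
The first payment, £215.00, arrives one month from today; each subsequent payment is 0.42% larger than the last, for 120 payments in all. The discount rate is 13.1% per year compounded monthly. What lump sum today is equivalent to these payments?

£17,626.32

Periodic rate r = 0.131/12 per month; n is counted in months.
Growing ordinary annuity: PV = PMT₁ × [1 − ((1+g)/(1+r))^n] / (r − g) = 215 × [1 − ((1+0.0042)/(1+r))^120] / (r − 0.0042) = £17,626.32.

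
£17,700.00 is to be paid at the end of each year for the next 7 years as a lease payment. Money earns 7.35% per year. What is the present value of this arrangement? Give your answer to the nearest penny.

£94,237.38

This is an ordinary annuity: 7 payments of £17,700.00 at the end of each year.
Periodic rate r = 0.0735 per year.
PV = PMT × [(1 − (1+r)^−n)/r] = 17,700 × [1 − (1+r)^−7] / r = £94,237.38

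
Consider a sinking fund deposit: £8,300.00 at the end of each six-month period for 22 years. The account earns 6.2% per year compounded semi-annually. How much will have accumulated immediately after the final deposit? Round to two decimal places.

This is an ordinary annuity: 44 deposits of £8,300.00 at the end of each six-month period.
Periodic rate r = 0.062/2 per half-year; n is counted in half-years.
FV = PMT × [((1+r)^n − 1)/r] = 8,300 × [(1+r)^44 − 1] / r = £758,140.68

£758,140.68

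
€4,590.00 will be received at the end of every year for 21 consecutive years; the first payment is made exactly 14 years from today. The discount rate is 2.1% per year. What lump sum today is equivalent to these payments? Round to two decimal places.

Ordinary annuity of 21 payments, first payment at period 14.
Periodic rate r = 0.021 per year.
The ordinary-annuity PV formula values the stream one period before the first payment (period 13); discount that back 13 periods:
PV₀ = 4,590 × [1 − (1+r)^−21] / r × (1+r)^−13 = €58,999.41

€58,999.41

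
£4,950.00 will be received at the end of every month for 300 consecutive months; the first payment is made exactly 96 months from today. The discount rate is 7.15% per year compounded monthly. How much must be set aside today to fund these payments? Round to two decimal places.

£392,974.51

Ordinary annuity of 300 payments, first payment at period 96.
Periodic rate r = 0.0715/12 per month; n is counted in months.
The ordinary-annuity PV formula values the stream one period before the first payment (period 95); discount that back 95 periods:
PV₀ = 4,950 × [1 − (1+r)^−300] / r × (1+r)^−95 = £392,974.51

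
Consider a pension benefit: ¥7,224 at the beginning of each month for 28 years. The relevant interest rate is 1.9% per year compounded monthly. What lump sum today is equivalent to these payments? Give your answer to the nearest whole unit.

¥1,884,217

This is an annuity due: 336 payments of ¥7,224 at the beginning of each month.
Periodic rate r = 0.019/12 per month; n is counted in months.
PV = PMT × [(1 − (1+r)^−n)/r] × (1+r) = 7,224 × [1 − (1+r)^−336] / r × (1+r) = ¥1,884,217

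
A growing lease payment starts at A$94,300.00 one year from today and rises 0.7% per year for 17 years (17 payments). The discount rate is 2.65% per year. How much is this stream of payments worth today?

Periodic rate r = 0.0265 per year.
Growing ordinary annuity: PV = PMT₁ × [1 − ((1+g)/(1+r))^n] / (r − g) = 94,300 × [1 − ((1+0.007)/(1+r))^17] / (r − 0.007) = A$1,345,492.07.

A$1,345,492.07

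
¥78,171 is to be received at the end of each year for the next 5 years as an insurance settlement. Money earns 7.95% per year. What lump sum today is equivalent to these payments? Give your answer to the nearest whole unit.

This is an ordinary annuity: 5 payments of ¥78,171 at the end of each year.
Periodic rate r = 0.0795 per year.
PV = PMT × [(1 − (1+r)^−n)/r] = 78,171 × [1 − (1+r)^−5] / r = ¥312,526

¥312,526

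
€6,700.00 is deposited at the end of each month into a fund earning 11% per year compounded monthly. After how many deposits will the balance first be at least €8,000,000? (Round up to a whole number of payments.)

Periodic rate r = 0.11/12 per month; n is counted in months.
Ordinary annuity FV: 8,000,000 = 6,700 × [((1+r)^n − 1)/r].
(1+r)^n = 1 + 8,000,000 × r / 6,700, so n = ln(1 + 8,000,000·r/6,700) / ln(1+r) = 271.82.
Round up to a whole number of payments: n = 272.

272 payments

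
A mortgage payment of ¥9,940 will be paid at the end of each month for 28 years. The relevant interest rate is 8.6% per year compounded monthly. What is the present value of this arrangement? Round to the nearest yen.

This is an ordinary annuity: 336 payments of ¥9,940 at the end of each month.
Periodic rate r = 0.086/12 per month; n is counted in months.
PV = PMT × [(1 − (1+r)^−n)/r] = 9,940 × [1 − (1+r)^−336] / r = ¥1,261,079

¥1,261,079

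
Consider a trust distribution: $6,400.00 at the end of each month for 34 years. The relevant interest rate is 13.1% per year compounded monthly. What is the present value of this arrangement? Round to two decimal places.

$579,273.61

This is an ordinary annuity: 408 payments of $6,400.00 at the end of each month.
Periodic rate r = 0.131/12 per month; n is counted in months.
PV = PMT × [(1 − (1+r)^−n)/r] = 6,400 × [1 − (1+r)^−408] / r = $579,273.61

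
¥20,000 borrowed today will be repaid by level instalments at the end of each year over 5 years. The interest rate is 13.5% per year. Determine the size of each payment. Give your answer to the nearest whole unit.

Level ordinary annuity; solve PV = PMT × [(1 − (1+r)^−n)/r] for PMT.
Periodic rate r = 0.135 per year.
With n = 5: PMT = 20,000 / ([(1 − (1+r)^−n)/r]) = ¥5,756

¥5,756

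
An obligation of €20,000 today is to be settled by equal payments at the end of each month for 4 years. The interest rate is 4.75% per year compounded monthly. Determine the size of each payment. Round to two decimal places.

€458.32

Level ordinary annuity; solve PV = PMT × [(1 − (1+r)^−n)/r] for PMT.
Periodic rate r = 0.0475/12 per month; n is counted in months.
With n = 48: PMT = 20,000 / ([(1 − (1+r)^−n)/r]) = €458.32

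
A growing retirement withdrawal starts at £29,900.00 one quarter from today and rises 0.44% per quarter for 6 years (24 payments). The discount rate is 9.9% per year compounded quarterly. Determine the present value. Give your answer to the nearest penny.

£561,388.71

Periodic rate r = 0.099/4 per quarter; n is counted in quarters.
Growing ordinary annuity: PV = PMT₁ × [1 − ((1+g)/(1+r))^n] / (r − g) = 29,900 × [1 − ((1+0.0044)/(1+r))^24] / (r − 0.0044) = £561,388.71.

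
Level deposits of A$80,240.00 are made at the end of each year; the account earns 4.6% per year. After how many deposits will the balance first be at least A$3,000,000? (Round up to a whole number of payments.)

Periodic rate r = 0.046 per year.
Ordinary annuity FV: 3,000,000 = 80,240 × [((1+r)^n − 1)/r].
(1+r)^n = 1 + 3,000,000 × r / 80,240, so n = ln(1 + 3,000,000·r/80,240) / ln(1+r) = 22.25.
Round up to a whole number of payments: n = 23.

23 payments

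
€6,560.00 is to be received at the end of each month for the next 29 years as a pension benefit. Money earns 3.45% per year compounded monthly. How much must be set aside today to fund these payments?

€1,441,548.61

This is an ordinary annuity: 348 payments of €6,560.00 at the end of each month.
Periodic rate r = 0.0345/12 per month; n is counted in months.
PV = PMT × [(1 − (1+r)^−n)/r] = 6,560 × [1 − (1+r)^−348] / r = €1,441,548.61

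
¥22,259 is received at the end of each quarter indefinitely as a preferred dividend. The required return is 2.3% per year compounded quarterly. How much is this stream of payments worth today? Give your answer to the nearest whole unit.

Periodic rate r = 0.023/4 per quarter.
Level perpetuity: PV = PMT / r = 22,259 / (0.023/4) = ¥3,871,130.

¥3,871,130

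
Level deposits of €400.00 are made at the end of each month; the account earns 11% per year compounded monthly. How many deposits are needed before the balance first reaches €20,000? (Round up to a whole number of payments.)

42 payments

Periodic rate r = 0.11/12 per month; n is counted in months.
Ordinary annuity FV: 20,000 = 400 × [((1+r)^n − 1)/r].
(1+r)^n = 1 + 20,000 × r / 400, so n = ln(1 + 20,000·r/400) / ln(1+r) = 41.35.
Round up to a whole number of payments: n = 42.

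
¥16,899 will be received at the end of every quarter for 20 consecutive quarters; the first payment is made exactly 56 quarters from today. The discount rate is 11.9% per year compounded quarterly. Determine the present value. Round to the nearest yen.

Ordinary annuity of 20 payments, first payment at period 56.
Periodic rate r = 0.119/4 per quarter; n is counted in quarters.
The ordinary-annuity PV formula values the stream one period before the first payment (period 55); discount that back 55 periods:
PV₀ = 16,899 × [1 − (1+r)^−20] / r × (1+r)^−55 = ¥50,251

¥50,251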